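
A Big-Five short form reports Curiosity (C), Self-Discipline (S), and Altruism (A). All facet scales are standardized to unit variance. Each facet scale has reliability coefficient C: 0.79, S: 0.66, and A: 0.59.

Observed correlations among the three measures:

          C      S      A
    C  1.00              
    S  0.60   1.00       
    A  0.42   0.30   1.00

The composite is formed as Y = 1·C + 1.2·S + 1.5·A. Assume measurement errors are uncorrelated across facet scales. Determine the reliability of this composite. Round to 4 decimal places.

0.8085

Var(Y) = 1 + 1.2² + 1.5² + 2·[1.2·0.60 + 1.5·0.42 + 1.8·0.30] = 4.69 + 3.78 = 8.47.
With uncorrelated errors the cross-covariances are all true-score covariance, so they carry over unchanged; only the diagonal terms shrink to ρᵢσᵢ².
True-score variance = [0.79 + 1.2²·0.66 + 1.5²·0.59] + 3.78 = 3.0679 + 3.78 = 6.8479.
Reliability = 6.8479 / 8.47 = 0.8085.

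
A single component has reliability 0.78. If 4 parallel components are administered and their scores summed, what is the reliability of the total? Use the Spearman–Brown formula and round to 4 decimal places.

ρ_k = kρ / (1 + (k−1)ρ) = 4·0.78 / (1 + 3·0.78) = 3.120 / 3.340 = 0.9341.

0.9341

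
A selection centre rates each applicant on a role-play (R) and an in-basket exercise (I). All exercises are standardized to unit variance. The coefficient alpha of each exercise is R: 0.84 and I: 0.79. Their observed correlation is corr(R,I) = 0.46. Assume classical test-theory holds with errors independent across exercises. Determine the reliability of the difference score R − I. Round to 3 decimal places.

0.657

Var(R−I) = 1 + 1 − 2·0.46 = 2 − 0.92 = 1.08.
Under uncorrelated errors the observed covariances equal the true-score covariances, so only the own-variance terms attenuate.
True-score variance = [0.84 + 0.79] − 0.92 = 1.63 − 0.92 = 0.71.
Reliability = 0.71 / 1.08 = 0.657.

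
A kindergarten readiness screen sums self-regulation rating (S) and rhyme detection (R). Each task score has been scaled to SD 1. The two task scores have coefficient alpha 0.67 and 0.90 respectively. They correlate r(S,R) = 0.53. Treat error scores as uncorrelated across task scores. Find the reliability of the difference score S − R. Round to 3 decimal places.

0.543

Var(S−R) = 1 + 1 − 2·0.53 = 2 − 1.06 = 0.94.
Because errors are independent across components, Cov(Tᵢ,Tⱼ) = Cov(Xᵢ,Xⱼ); the off-diagonal part of the true-score variance is the same as above.
True-score variance = [0.67 + 0.90] − 1.06 = 1.57 − 1.06 = 0.51.
Reliability = 0.51 / 0.94 = 0.543.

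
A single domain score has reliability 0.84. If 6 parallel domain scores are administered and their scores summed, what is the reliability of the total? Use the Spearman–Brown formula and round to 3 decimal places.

ρ_k = kρ / (1 + (k−1)ρ) = 6·0.84 / (1 + 5·0.84) = 5.040 / 5.200 = 0.969.

0.969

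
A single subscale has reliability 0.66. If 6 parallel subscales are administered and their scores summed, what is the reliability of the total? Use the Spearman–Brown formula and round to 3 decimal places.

0.921

ρ_k = kρ / (1 + (k−1)ρ) = 6·0.66 / (1 + 5·0.66) = 3.960 / 4.300 = 0.921.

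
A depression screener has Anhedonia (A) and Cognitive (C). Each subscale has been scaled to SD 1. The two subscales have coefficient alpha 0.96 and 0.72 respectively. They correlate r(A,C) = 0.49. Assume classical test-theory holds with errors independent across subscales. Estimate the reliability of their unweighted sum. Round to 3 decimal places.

0.893

Var(A+C) = 2 + 2·[0.49] = 2 + 0.98 = 2.98.
Because errors are independent across components, Cov(Tᵢ,Tⱼ) = Cov(Xᵢ,Xⱼ); the off-diagonal part of the true-score variance is the same as above.
True-score variance = [0.96 + 0.72] + 0.98 = 1.68 + 0.98 = 2.66.
Reliability = 2.66 / 2.98 = 0.893.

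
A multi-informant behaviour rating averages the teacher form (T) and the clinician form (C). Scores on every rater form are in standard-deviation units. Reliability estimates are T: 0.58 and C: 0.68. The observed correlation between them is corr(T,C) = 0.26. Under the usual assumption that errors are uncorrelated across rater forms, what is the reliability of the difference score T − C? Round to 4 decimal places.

0.5000

Var(T−C) = 1 + 1 − 2·0.26 = 2 − 0.52 = 1.48.
Because errors are independent across components, Cov(Tᵢ,Tⱼ) = Cov(Xᵢ,Xⱼ); the off-diagonal part of the true-score variance is the same as above.
True-score variance = [0.58 + 0.68] − 0.52 = 1.26 − 0.52 = 0.74.
Reliability = 0.74 / 1.48 = 0.5000.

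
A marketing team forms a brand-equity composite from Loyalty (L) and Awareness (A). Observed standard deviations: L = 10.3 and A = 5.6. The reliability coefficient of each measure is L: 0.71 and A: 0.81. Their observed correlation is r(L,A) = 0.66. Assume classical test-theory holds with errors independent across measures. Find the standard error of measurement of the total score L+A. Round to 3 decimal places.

6.060

Var(total) = 137.45 + 76.1376 = 213.588.
True-score variance = 100.726 + 76.1376 = 176.863, so reliability = 0.8281.
Error variance = 213.588 − 176.863 = 36.7245; SEM = √36.7245 = 6.060.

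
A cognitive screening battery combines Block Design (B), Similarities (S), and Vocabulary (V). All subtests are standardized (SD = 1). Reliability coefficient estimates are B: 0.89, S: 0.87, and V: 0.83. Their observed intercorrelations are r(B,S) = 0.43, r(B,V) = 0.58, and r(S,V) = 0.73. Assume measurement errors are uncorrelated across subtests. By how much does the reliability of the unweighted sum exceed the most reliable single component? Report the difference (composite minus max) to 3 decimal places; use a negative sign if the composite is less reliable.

0.047

Var(sum) = 3 + 3.48 = 6.48; true-score variance = 2.59 + 3.48 = 6.07; composite reliability = 0.9367.
Max component reliability = 0.8900.
Difference = 0.9367 − 0.8900 = 0.047.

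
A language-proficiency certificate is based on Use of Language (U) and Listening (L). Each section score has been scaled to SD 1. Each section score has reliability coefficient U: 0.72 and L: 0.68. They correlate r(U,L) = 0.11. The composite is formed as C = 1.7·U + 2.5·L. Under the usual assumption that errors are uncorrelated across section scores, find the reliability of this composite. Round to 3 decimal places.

0.721

Var(C) = 1.7² + 2.5² + 2·[4.25·0.11] = 9.14 + 0.935 = 10.075.
With uncorrelated errors the cross-covariances are all true-score covariance, so they carry over unchanged; only the diagonal terms shrink to ρᵢσᵢ².
True-score variance = [1.7²·0.72 + 2.5²·0.68] + 0.935 = 6.3308 + 0.935 = 7.2658.
Reliability = 7.2658 / 10.075 = 0.721.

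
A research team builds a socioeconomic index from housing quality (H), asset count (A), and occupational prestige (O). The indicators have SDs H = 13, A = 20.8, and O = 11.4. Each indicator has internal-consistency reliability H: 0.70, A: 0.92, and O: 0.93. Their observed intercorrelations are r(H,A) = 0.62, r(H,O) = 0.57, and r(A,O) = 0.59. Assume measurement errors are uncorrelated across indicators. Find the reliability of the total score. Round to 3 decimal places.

Var(H+A+O) = 13² + 20.8² + 11.4² + 2·[13·20.8·0.62 + 13·11.4·0.57 + 20.8·11.4·0.59] = 731.6 + 784.046 = 1515.65.
Because errors are independent across components, Cov(Tᵢ,Tⱼ) = Cov(Xᵢ,Xⱼ); the off-diagonal part of the true-score variance is the same as above.
True-score variance = [13²·0.70 + 20.8²·0.92 + 11.4²·0.93] + 784.046 = 637.192 + 784.046 = 1421.24.
Reliability = 1421.24 / 1515.65 = 0.938.

0.938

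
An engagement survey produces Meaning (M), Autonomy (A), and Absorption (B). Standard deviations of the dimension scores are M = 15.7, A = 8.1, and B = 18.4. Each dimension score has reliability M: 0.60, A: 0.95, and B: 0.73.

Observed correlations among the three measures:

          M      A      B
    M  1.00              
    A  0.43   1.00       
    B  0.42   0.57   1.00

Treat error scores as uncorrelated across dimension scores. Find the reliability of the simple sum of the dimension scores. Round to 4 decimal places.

0.8352

Var(M+A+B) = 15.7² + 8.1² + 18.4² + 2·[15.7·8.1·0.43 + 15.7·18.4·0.42 + 8.1·18.4·0.57] = 650.66 + 521.931 = 1172.59.
Because errors are independent across components, Cov(Tᵢ,Tⱼ) = Cov(Xᵢ,Xⱼ); the off-diagonal part of the true-score variance is the same as above.
True-score variance = [15.7²·0.60 + 8.1²·0.95 + 18.4²·0.73] + 521.931 = 457.372 + 521.931 = 979.303.
Reliability = 979.303 / 1172.59 = 0.8352.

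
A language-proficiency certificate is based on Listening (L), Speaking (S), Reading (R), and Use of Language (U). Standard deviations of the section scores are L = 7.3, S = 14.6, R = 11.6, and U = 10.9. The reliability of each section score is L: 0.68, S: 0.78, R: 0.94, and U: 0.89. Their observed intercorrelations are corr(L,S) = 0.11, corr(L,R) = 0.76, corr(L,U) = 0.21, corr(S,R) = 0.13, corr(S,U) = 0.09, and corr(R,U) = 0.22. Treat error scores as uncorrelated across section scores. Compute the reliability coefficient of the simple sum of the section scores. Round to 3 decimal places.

0.898

Var(L+S+R+U) = 7.3² + 14.6² + 11.6² + 10.9² + 2·[7.3·14.6·0.11 + 7.3·11.6·0.76 + 7.3·10.9·0.21 + 14.6·11.6·0.13 + 14.6·10.9·0.09 + 11.6·10.9·0.22] = 519.82 + 313.893 = 833.713.
Because errors are independent across components, Cov(Tᵢ,Tⱼ) = Cov(Xᵢ,Xⱼ); the off-diagonal part of the true-score variance is the same as above.
True-score variance = [7.3²·0.68 + 14.6²·0.78 + 11.6²·0.94 + 10.9²·0.89] + 313.893 = 434.729 + 313.893 = 748.622.
Reliability = 748.622 / 833.713 = 0.898.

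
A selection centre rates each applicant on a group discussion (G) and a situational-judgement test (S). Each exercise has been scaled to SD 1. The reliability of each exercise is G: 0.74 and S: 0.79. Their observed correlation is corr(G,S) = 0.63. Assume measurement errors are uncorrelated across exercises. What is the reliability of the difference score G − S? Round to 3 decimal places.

0.365

Var(G−S) = 1 + 1 − 2·0.63 = 2 − 1.26 = 0.74.
Under uncorrelated errors the observed covariances equal the true-score covariances, so only the own-variance terms attenuate.
True-score variance = [0.74 + 0.79] − 1.26 = 1.53 − 1.26 = 0.27.
Reliability = 0.27 / 0.74 = 0.365.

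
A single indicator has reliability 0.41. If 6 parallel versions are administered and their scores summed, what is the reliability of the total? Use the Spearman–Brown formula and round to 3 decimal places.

0.807

ρ_k = kρ / (1 + (k−1)ρ) = 6·0.41 / (1 + 5·0.41) = 2.460 / 3.050 = 0.807.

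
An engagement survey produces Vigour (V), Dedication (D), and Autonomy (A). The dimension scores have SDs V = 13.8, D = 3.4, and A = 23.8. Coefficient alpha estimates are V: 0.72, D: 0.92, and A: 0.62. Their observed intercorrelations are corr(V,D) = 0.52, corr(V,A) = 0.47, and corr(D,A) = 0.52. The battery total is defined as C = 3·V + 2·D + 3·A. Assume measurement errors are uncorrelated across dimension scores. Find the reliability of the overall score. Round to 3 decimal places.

0.768

Var(C) = 3²·13.8² + 2²·3.4² + 3²·23.8² + 2·[6·13.8·3.4·0.52 + 9·13.8·23.8·0.47 + 6·3.4·23.8·0.52] = 6858.16 + 3576.32 = 10434.5.
Because errors are independent across components, Cov(Tᵢ,Tⱼ) = Cov(Xᵢ,Xⱼ); the off-diagonal part of the true-score variance is the same as above.
True-score variance = [3²·13.8²·0.72 + 2²·3.4²·0.92 + 3²·23.8²·0.62] + 3576.32 = 4437.33 + 3576.32 = 8013.65.
Reliability = 8013.65 / 10434.5 = 0.768.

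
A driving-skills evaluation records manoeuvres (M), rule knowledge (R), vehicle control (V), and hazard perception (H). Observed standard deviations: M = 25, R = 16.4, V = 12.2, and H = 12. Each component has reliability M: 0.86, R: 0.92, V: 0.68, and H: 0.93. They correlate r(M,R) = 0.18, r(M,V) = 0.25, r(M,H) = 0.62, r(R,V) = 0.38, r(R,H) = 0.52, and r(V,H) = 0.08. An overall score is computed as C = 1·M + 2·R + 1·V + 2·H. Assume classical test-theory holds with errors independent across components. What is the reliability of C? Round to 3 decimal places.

Var(C) = 25² + 2²·16.4² + 12.2² + 2²·12² + 2·[2·25·16.4·0.18 + 25·12.2·0.25 + 2·25·12·0.62 + 2·16.4·12.2·0.38 + 4·16.4·12·0.52 + 2·12.2·12·0.08] = 2425.68 + 2361.36 = 4787.04.
With uncorrelated errors the cross-covariances are all true-score covariance, so they carry over unchanged; only the diagonal terms shrink to ρᵢσᵢ².
True-score variance = [25²·0.86 + 2²·16.4²·0.92 + 12.2²·0.68 + 2²·12²·0.93] + 2361.36 = 2164.16 + 2361.36 = 4525.52.
Reliability = 4525.52 / 4787.04 = 0.945.

0.945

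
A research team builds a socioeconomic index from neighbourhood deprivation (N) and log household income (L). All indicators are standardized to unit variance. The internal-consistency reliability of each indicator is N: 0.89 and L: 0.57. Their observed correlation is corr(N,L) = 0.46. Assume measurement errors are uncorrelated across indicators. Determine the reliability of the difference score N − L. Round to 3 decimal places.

0.500

Var(N−L) = 1 + 1 − 2·0.46 = 2 − 0.92 = 1.08.
Because errors are independent across components, Cov(Tᵢ,Tⱼ) = Cov(Xᵢ,Xⱼ); the off-diagonal part of the true-score variance is the same as above.
True-score variance = [0.89 + 0.57] − 0.92 = 1.46 − 0.92 = 0.54.
Reliability = 0.54 / 1.08 = 0.500.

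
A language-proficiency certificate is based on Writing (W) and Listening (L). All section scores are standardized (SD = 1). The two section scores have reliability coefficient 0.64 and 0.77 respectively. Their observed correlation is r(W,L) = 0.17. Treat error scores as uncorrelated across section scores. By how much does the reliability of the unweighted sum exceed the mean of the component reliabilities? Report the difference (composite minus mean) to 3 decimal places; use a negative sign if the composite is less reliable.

0.043

Var(sum) = 2 + 0.34 = 2.34; true-score variance = 1.41 + 0.34 = 1.75; composite reliability = 0.7479.
Mean component reliability = 0.7050.
Difference = 0.7479 − 0.7050 = 0.043.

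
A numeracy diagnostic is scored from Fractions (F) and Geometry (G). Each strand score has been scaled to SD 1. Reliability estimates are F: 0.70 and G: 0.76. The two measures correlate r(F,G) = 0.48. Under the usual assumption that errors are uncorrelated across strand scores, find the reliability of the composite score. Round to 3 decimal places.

Var(F+G) = 2 + 2·[0.48] = 2 + 0.96 = 2.96.
With uncorrelated errors the cross-covariances are all true-score covariance, so they carry over unchanged; only the diagonal terms shrink to ρᵢσᵢ².
True-score variance = [0.70 + 0.76] + 0.96 = 1.46 + 0.96 = 2.42.
Reliability = 2.42 / 2.96 = 0.818.

0.818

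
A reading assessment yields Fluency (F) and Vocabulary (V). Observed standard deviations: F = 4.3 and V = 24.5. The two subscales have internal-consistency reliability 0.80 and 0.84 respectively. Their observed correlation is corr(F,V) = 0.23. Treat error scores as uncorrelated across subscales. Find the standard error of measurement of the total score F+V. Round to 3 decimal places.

9.987

Var(total) = 618.74 + 48.461 = 667.201.
True-score variance = 519.002 + 48.461 = 567.463, so reliability = 0.8505.
Error variance = 667.201 − 567.463 = 99.738; SEM = √99.738 = 9.987.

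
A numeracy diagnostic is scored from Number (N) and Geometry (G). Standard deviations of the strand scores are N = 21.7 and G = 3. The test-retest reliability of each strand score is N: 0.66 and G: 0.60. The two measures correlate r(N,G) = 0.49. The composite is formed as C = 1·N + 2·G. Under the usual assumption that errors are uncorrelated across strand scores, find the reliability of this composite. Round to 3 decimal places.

0.725

Var(C) = 21.7² + 2²·3² + 2·[2·21.7·3·0.49] = 506.89 + 127.596 = 634.486.
With uncorrelated errors the cross-covariances are all true-score covariance, so they carry over unchanged; only the diagonal terms shrink to ρᵢσᵢ².
True-score variance = [21.7²·0.66 + 2²·3²·0.60] + 127.596 = 332.387 + 127.596 = 459.983.
Reliability = 459.983 / 634.486 = 0.725.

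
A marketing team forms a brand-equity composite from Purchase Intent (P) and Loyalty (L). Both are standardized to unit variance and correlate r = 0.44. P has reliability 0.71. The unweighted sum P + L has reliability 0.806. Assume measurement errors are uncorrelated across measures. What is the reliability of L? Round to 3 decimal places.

0.731

Var(P+L) = 2 + 2·0.44 = 2.880.
True-score variance = ρ_P + ρ_L + 2·0.44, so 0.806 = (0.71 + ρ_L + 0.88) / 2.880.
ρ_L = 0.806·2.880 − 0.71 − 0.88 = 0.731.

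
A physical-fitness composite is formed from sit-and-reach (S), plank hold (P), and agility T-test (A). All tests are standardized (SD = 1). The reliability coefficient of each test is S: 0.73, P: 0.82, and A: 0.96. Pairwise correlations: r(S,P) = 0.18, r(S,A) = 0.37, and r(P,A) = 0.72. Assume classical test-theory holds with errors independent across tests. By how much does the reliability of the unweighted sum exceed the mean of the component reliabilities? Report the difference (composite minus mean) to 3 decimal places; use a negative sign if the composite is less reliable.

Var(sum) = 3 + 2.54 = 5.54; true-score variance = 2.51 + 2.54 = 5.05; composite reliability = 0.9116.
Mean component reliability = 0.8367.
Difference = 0.9116 − 0.8367 = 0.075.

0.075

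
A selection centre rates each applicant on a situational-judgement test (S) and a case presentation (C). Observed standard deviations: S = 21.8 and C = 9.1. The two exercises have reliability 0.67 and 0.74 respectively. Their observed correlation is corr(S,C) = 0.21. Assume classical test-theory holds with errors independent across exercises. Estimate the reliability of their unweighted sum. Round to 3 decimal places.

0.722

Var(S+C) = 21.8² + 9.1² + 2·[21.8·9.1·0.21] = 558.05 + 83.3196 = 641.37.
With uncorrelated errors the cross-covariances are all true-score covariance, so they carry over unchanged; only the diagonal terms shrink to ρᵢσᵢ².
True-score variance = [21.8²·0.67 + 9.1²·0.74] + 83.3196 = 379.69 + 83.3196 = 463.01.
Reliability = 463.01 / 641.37 = 0.722.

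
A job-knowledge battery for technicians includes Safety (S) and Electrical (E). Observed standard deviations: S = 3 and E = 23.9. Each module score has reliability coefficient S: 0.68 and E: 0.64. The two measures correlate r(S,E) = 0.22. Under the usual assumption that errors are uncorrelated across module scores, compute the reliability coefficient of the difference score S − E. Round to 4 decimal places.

Var(S−E) = 3² + 23.9² − 2·3·23.9·0.22 = 580.21 − 31.548 = 548.662.
With uncorrelated errors the cross-covariances are all true-score covariance, so they carry over unchanged; only the diagonal terms shrink to ρᵢσᵢ².
True-score variance = [3²·0.68 + 23.9²·0.64] − 31.548 = 371.694 − 31.548 = 340.146.
Reliability = 340.146 / 548.662 = 0.6200.

0.6200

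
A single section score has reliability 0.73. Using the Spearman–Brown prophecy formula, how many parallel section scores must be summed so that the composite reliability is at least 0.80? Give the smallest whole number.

k ≥ ρ*(1−ρ₁)/(ρ₁(1−ρ*)) = 0.80·0.27 / (0.73·0.20) = 1.479.
Smallest integer k = 2.

2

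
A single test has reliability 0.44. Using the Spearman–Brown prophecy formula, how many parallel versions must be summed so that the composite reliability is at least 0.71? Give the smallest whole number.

k ≥ ρ*(1−ρ₁)/(ρ₁(1−ρ*)) = 0.71·0.56 / (0.44·0.29) = 3.116.
Smallest integer k = 4.

4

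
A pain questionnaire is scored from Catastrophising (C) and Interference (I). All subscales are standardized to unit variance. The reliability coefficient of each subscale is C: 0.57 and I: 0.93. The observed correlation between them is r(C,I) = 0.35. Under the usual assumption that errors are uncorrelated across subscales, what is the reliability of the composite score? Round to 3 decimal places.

0.815

Var(C+I) = 2 + 2·[0.35] = 2 + 0.7 = 2.7.
Because errors are independent across components, Cov(Tᵢ,Tⱼ) = Cov(Xᵢ,Xⱼ); the off-diagonal part of the true-score variance is the same as above.
True-score variance = [0.57 + 0.93] + 0.7 = 1.5 + 0.7 = 2.2.
Reliability = 2.2 / 2.7 = 0.815.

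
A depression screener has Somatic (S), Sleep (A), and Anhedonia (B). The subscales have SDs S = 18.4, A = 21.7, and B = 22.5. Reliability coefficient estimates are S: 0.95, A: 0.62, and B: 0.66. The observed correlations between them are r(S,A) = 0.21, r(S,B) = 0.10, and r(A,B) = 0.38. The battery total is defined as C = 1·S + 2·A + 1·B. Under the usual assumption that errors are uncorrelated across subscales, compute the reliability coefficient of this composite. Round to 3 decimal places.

Var(C) = 18.4² + 2²·21.7² + 22.5² + 2·[2·18.4·21.7·0.21 + 18.4·22.5·0.10 + 2·21.7·22.5·0.38] = 2728.37 + 1160.34 = 3888.71.
Because errors are independent across components, Cov(Tᵢ,Tⱼ) = Cov(Xᵢ,Xⱼ); the off-diagonal part of the true-score variance is the same as above.
True-score variance = [18.4²·0.95 + 2²·21.7²·0.62 + 22.5²·0.66] + 1160.34 = 1823.56 + 1160.34 = 2983.9.
Reliability = 2983.9 / 3888.71 = 0.767.

0.767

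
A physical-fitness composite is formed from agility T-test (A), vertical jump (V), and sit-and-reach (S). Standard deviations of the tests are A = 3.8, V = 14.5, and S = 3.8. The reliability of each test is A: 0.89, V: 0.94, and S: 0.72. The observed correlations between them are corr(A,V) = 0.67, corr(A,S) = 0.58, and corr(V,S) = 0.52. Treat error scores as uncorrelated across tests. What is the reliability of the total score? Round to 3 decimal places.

0.953

Var(A+V+S) = 3.8² + 14.5² + 3.8² + 2·[3.8·14.5·0.67 + 3.8·3.8·0.58 + 14.5·3.8·0.52] = 239.13 + 147.888 = 387.018.
With uncorrelated errors the cross-covariances are all true-score covariance, so they carry over unchanged; only the diagonal terms shrink to ρᵢσᵢ².
True-score variance = [3.8²·0.89 + 14.5²·0.94 + 3.8²·0.72] + 147.888 = 220.883 + 147.888 = 368.772.
Reliability = 368.772 / 387.018 = 0.953.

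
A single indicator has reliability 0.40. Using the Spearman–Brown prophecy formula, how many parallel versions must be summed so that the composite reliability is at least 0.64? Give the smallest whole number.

k ≥ ρ*(1−ρ₁)/(ρ₁(1−ρ*)) = 0.64·0.60 / (0.40·0.36) = 2.667.
Smallest integer k = 3.

3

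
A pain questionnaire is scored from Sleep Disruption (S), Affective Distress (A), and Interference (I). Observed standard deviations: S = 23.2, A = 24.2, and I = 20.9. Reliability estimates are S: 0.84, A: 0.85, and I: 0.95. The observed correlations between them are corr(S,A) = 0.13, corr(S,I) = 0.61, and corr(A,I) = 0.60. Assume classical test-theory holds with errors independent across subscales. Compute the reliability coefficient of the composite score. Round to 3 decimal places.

Var(S+A+I) = 23.2² + 24.2² + 20.9² + 2·[23.2·24.2·0.13 + 23.2·20.9·0.61 + 24.2·20.9·0.60] = 1560.69 + 1344.46 = 2905.15.
With uncorrelated errors the cross-covariances are all true-score covariance, so they carry over unchanged; only the diagonal terms shrink to ρᵢσᵢ².
True-score variance = [23.2²·0.84 + 24.2²·0.85 + 20.9²·0.95] + 1344.46 = 1364.89 + 1344.46 = 2709.35.
Reliability = 2709.35 / 2905.15 = 0.933.

0.933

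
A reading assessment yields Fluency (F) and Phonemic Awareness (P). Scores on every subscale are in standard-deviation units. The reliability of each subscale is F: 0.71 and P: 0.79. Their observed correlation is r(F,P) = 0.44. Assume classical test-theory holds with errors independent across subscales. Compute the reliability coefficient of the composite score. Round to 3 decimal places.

0.826

Var(F+P) = 2 + 2·[0.44] = 2 + 0.88 = 2.88.
With uncorrelated errors the cross-covariances are all true-score covariance, so they carry over unchanged; only the diagonal terms shrink to ρᵢσᵢ².
True-score variance = [0.71 + 0.79] + 0.88 = 1.5 + 0.88 = 2.38.
Reliability = 2.38 / 2.88 = 0.826.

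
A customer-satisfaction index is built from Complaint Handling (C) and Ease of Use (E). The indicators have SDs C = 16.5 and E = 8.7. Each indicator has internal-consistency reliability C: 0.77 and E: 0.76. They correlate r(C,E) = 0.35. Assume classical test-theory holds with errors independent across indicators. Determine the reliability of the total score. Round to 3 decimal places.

0.820

Var(C+E) = 16.5² + 8.7² + 2·[16.5·8.7·0.35] = 347.94 + 100.485 = 448.425.
With uncorrelated errors the cross-covariances are all true-score covariance, so they carry over unchanged; only the diagonal terms shrink to ρᵢσᵢ².
True-score variance = [16.5²·0.77 + 8.7²·0.76] + 100.485 = 267.157 + 100.485 = 367.642.
Reliability = 367.642 / 448.425 = 0.820.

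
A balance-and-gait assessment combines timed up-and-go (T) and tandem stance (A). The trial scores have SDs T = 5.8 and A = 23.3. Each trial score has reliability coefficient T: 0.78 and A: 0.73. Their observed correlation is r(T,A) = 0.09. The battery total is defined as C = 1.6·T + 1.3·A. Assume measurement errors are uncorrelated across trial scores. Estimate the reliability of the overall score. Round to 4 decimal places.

Var(C) = 1.6²·5.8² + 1.3²·23.3² + 2·[2.08·5.8·23.3·0.09] = 1003.6 + 50.5964 = 1054.2.
Because errors are independent across components, Cov(Tᵢ,Tⱼ) = Cov(Xᵢ,Xⱼ); the off-diagonal part of the true-score variance is the same as above.
True-score variance = [1.6²·5.8²·0.78 + 1.3²·23.3²·0.73] + 50.5964 = 736.936 + 50.5964 = 787.532.
Reliability = 787.532 / 1054.2 = 0.7470.

0.7470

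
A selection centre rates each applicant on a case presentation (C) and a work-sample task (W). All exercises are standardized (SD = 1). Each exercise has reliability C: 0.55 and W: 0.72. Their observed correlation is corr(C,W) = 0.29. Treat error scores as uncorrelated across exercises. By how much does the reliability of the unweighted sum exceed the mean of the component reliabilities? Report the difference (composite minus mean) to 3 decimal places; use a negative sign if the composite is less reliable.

0.082

Var(sum) = 2 + 0.58 = 2.58; true-score variance = 1.27 + 0.58 = 1.85; composite reliability = 0.7171.
Mean component reliability = 0.6350.
Difference = 0.7171 − 0.6350 = 0.082.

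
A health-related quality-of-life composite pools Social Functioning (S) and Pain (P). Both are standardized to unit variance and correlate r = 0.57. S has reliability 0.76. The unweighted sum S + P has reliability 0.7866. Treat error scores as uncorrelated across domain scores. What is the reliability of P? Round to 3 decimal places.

Var(S+P) = 2 + 2·0.57 = 3.140.
True-score variance = ρ_S + ρ_P + 2·0.57, so 0.7866 = (0.76 + ρ_P + 1.14) / 3.140.
ρ_P = 0.7866·3.140 − 0.76 − 1.14 = 0.570.

0.570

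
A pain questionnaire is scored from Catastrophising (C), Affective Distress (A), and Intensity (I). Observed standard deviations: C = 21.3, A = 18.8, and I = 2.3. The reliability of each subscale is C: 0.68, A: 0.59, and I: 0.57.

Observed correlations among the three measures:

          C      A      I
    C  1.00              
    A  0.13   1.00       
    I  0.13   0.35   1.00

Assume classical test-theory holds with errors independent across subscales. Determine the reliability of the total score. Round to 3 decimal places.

0.695

Var(C+A+I) = 21.3² + 18.8² + 2.3² + 2·[21.3·18.8·0.13 + 21.3·2.3·0.13 + 18.8·2.3·0.35] = 812.42 + 147.12 = 959.54.
Under uncorrelated errors the observed covariances equal the true-score covariances, so only the own-variance terms attenuate.
True-score variance = [21.3²·0.68 + 18.8²·0.59 + 2.3²·0.57] + 147.12 = 520.054 + 147.12 = 667.174.
Reliability = 667.174 / 959.54 = 0.695.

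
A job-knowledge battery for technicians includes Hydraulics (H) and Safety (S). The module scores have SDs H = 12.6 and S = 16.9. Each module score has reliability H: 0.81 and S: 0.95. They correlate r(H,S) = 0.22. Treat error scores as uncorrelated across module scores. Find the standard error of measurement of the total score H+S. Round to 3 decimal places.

6.667

Var(total) = 444.37 + 93.6936 = 538.064.
True-score variance = 399.925 + 93.6936 = 493.619, so reliability = 0.9174.
Error variance = 538.064 − 493.619 = 44.4449; SEM = √44.4449 = 6.667.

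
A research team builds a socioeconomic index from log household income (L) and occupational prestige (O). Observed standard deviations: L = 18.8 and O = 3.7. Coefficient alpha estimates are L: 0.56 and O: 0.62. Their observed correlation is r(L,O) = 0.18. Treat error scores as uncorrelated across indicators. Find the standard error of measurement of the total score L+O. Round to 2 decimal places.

12.68

Var(total) = 367.13 + 25.0416 = 392.172.
True-score variance = 206.414 + 25.0416 = 231.456, so reliability = 0.5902.
Error variance = 392.172 − 231.456 = 160.716; SEM = √160.716 = 12.68.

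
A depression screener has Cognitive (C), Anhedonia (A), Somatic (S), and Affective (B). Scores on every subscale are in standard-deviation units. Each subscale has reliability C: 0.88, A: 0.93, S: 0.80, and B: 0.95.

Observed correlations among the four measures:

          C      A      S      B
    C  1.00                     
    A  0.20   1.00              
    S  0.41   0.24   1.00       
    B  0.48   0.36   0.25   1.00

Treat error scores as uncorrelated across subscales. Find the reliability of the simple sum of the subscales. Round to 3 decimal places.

Var(C+A+S+B) = 4 + 2·[0.20 + 0.41 + 0.48 + 0.24 + 0.36 + 0.25] = 4 + 3.88 = 7.88.
Because errors are independent across components, Cov(Tᵢ,Tⱼ) = Cov(Xᵢ,Xⱼ); the off-diagonal part of the true-score variance is the same as above.
True-score variance = [0.88 + 0.93 + 0.80 + 0.95] + 3.88 = 3.56 + 3.88 = 7.44.
Reliability = 7.44 / 7.88 = 0.944.

0.944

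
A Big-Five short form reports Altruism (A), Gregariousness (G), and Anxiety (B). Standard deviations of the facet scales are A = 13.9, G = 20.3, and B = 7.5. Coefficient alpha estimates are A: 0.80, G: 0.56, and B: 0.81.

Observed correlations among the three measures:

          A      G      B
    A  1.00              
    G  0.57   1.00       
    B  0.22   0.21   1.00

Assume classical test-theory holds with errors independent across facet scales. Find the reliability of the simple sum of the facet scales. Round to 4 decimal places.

0.7890

Var(A+G+B) = 13.9² + 20.3² + 7.5² + 2·[13.9·20.3·0.57 + 13.9·7.5·0.22 + 20.3·7.5·0.21] = 661.55 + 431.489 = 1093.04.
With uncorrelated errors the cross-covariances are all true-score covariance, so they carry over unchanged; only the diagonal terms shrink to ρᵢσᵢ².
True-score variance = [13.9²·0.80 + 20.3²·0.56 + 7.5²·0.81] + 431.489 = 430.901 + 431.489 = 862.39.
Reliability = 862.39 / 1093.04 = 0.7890.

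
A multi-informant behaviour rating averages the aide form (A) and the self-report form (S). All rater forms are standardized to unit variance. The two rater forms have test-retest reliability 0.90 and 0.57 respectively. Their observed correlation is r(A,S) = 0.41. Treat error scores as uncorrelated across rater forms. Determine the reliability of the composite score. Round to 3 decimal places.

Var(A+S) = 2 + 2·[0.41] = 2 + 0.82 = 2.82.
Under uncorrelated errors the observed covariances equal the true-score covariances, so only the own-variance terms attenuate.
True-score variance = [0.90 + 0.57] + 0.82 = 1.47 + 0.82 = 2.29.
Reliability = 2.29 / 2.82 = 0.812.

0.812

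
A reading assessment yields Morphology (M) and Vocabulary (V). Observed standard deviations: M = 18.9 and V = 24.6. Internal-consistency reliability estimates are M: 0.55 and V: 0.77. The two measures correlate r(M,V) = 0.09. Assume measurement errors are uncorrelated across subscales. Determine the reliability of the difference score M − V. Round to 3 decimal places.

0.659

Var(M−V) = 18.9² + 24.6² − 2·18.9·24.6·0.09 = 962.37 − 83.6892 = 878.681.
Under uncorrelated errors the observed covariances equal the true-score covariances, so only the own-variance terms attenuate.
True-score variance = [18.9²·0.55 + 24.6²·0.77] − 83.6892 = 662.439 − 83.6892 = 578.75.
Reliability = 578.75 / 878.681 = 0.659.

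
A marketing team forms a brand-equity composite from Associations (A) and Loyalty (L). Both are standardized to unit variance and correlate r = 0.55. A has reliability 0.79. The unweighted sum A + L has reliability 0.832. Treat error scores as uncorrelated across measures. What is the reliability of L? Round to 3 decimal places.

Var(A+L) = 2 + 2·0.55 = 3.100.
True-score variance = ρ_A + ρ_L + 2·0.55, so 0.832 = (0.79 + ρ_L + 1.10) / 3.100.
ρ_L = 0.832·3.100 − 0.79 − 1.10 = 0.689.

0.689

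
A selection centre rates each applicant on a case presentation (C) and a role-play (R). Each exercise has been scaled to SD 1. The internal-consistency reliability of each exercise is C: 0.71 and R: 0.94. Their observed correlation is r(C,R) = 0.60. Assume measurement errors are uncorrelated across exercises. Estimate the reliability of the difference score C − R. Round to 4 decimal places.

Var(C−R) = 1 + 1 − 2·0.60 = 2 − 1.2 = 0.8.
Because errors are independent across components, Cov(Tᵢ,Tⱼ) = Cov(Xᵢ,Xⱼ); the off-diagonal part of the true-score variance is the same as above.
True-score variance = [0.71 + 0.94] − 1.2 = 1.65 − 1.2 = 0.45.
Reliability = 0.45 / 0.8 = 0.5625.

0.5625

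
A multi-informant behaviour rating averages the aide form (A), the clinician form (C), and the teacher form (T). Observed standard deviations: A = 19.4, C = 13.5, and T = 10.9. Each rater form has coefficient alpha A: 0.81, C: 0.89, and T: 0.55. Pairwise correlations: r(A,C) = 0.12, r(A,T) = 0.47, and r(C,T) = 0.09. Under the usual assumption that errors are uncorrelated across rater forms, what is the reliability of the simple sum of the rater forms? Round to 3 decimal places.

0.850

Var(A+C+T) = 19.4² + 13.5² + 10.9² + 2·[19.4·13.5·0.12 + 19.4·10.9·0.47 + 13.5·10.9·0.09] = 677.42 + 288.115 = 965.535.
With uncorrelated errors the cross-covariances are all true-score covariance, so they carry over unchanged; only the diagonal terms shrink to ρᵢσᵢ².
True-score variance = [19.4²·0.81 + 13.5²·0.89 + 10.9²·0.55] + 288.115 = 532.4 + 288.115 = 820.515.
Reliability = 820.515 / 965.535 = 0.850.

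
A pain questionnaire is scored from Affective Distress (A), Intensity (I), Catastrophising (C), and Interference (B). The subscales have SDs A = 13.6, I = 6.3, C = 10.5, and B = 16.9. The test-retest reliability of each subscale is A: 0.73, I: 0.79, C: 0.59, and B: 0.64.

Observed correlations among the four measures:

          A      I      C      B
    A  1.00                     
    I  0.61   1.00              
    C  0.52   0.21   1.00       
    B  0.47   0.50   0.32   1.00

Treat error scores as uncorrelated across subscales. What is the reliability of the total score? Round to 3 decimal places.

Var(A+I+C+B) = 13.6² + 6.3² + 10.5² + 16.9² + 2·[13.6·6.3·0.61 + 13.6·10.5·0.52 + 13.6·16.9·0.47 + 6.3·10.5·0.21 + 6.3·16.9·0.50 + 10.5·16.9·0.32] = 620.51 + 716.912 = 1337.42.
Because errors are independent across components, Cov(Tᵢ,Tⱼ) = Cov(Xᵢ,Xⱼ); the off-diagonal part of the true-score variance is the same as above.
True-score variance = [13.6²·0.73 + 6.3²·0.79 + 10.5²·0.59 + 16.9²·0.64] + 716.912 = 414.214 + 716.912 = 1131.13.
Reliability = 1131.13 / 1337.42 = 0.846.

0.846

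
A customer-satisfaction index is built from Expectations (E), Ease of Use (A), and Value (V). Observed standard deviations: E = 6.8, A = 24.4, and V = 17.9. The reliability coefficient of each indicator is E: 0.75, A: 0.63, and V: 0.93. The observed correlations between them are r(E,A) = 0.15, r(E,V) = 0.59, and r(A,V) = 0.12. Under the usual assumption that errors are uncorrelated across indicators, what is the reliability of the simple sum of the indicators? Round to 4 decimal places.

Var(E+A+V) = 6.8² + 24.4² + 17.9² + 2·[6.8·24.4·0.15 + 6.8·17.9·0.59 + 24.4·17.9·0.12] = 962.01 + 298.228 = 1260.24.
With uncorrelated errors the cross-covariances are all true-score covariance, so they carry over unchanged; only the diagonal terms shrink to ρᵢσᵢ².
True-score variance = [6.8²·0.75 + 24.4²·0.63 + 17.9²·0.93] + 298.228 = 707.738 + 298.228 = 1005.97.
Reliability = 1005.97 / 1260.24 = 0.7982.

0.7982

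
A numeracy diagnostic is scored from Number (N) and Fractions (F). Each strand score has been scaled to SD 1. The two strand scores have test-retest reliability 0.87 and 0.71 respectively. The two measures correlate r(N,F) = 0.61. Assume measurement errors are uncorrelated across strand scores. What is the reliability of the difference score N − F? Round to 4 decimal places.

Var(N−F) = 1 + 1 − 2·0.61 = 2 − 1.22 = 0.78.
Because errors are independent across components, Cov(Tᵢ,Tⱼ) = Cov(Xᵢ,Xⱼ); the off-diagonal part of the true-score variance is the same as above.
True-score variance = [0.87 + 0.71] − 1.22 = 1.58 − 1.22 = 0.36.
Reliability = 0.36 / 0.78 = 0.4615.

0.4615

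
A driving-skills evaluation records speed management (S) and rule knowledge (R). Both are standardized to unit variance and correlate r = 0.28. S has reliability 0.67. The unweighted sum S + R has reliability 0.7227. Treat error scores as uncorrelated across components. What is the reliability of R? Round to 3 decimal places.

0.620

Var(S+R) = 2 + 2·0.28 = 2.560.
True-score variance = ρ_S + ρ_R + 2·0.28, so 0.7227 = (0.67 + ρ_R + 0.56) / 2.560.
ρ_R = 0.7227·2.560 − 0.67 − 0.56 = 0.620.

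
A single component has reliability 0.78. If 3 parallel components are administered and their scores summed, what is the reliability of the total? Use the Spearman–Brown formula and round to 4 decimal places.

0.9141

ρ_k = kρ / (1 + (k−1)ρ) = 3·0.78 / (1 + 2·0.78) = 2.340 / 2.560 = 0.9141.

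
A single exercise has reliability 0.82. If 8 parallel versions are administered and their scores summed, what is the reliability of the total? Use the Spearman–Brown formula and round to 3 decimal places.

0.973

ρ_k = kρ / (1 + (k−1)ρ) = 8·0.82 / (1 + 7·0.82) = 6.560 / 6.740 = 0.973.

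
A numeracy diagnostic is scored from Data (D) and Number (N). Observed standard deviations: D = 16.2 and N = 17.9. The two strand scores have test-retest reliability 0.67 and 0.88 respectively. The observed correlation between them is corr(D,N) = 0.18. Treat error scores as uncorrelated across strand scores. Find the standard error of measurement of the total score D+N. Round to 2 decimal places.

11.18

Var(total) = 582.85 + 104.393 = 687.243.
True-score variance = 457.796 + 104.393 = 562.188, so reliability = 0.8180.
Error variance = 687.243 − 562.188 = 125.054; SEM = √125.054 = 11.18.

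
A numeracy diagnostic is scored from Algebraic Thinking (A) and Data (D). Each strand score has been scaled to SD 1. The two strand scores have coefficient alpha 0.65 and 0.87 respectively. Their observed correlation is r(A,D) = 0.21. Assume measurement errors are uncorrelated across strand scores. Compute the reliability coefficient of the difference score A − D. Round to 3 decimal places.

Var(A−D) = 1 + 1 − 2·0.21 = 2 − 0.42 = 1.58.
Under uncorrelated errors the observed covariances equal the true-score covariances, so only the own-variance terms attenuate.
True-score variance = [0.65 + 0.87] − 0.42 = 1.52 − 0.42 = 1.1.
Reliability = 1.1 / 1.58 = 0.696.

0.696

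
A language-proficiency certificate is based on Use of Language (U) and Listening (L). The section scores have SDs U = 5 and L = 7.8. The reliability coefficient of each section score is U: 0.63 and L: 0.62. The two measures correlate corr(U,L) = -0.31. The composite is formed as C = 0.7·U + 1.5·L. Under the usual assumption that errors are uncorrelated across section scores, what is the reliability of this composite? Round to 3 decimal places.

Var(C) = 0.7²·5² + 1.5²·7.8² + 2·[1.05·5·7.8·(-0.31)] = 149.14 − 25.389 = 123.751.
With uncorrelated errors the cross-covariances are all true-score covariance, so they carry over unchanged; only the diagonal terms shrink to ρᵢσᵢ².
True-score variance = [0.7²·5²·0.63 + 1.5²·7.8²·0.62] − 25.389 = 92.5893 − 25.389 = 67.2003.
Reliability = 67.2003 / 123.751 = 0.543.

0.543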